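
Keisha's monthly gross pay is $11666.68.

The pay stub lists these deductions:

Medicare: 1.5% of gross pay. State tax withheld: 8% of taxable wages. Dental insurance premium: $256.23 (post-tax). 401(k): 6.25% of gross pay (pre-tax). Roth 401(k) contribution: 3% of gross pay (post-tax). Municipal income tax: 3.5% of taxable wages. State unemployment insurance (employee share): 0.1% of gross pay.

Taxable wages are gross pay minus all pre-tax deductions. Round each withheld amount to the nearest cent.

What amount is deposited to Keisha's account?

401(k): $11666.68 × 0.0625 = $729.17
Taxable wages = $11666.68 − $729.17 = $10937.51
Municipal income tax: $10937.51 × 0.035 = $382.81
State tax withheld: $10937.51 × 0.08 = $875.00
State unemployment insurance (employee share): $11666.68 × 0.001 = $11.67
Medicare: $11666.68 × 0.015 = $175.00
Dental insurance premium: $256.23
Roth 401(k) contribution: $11666.68 × 0.03 = $350.00
Total deductions = $729.17 + $382.81 + $875.00 + $11.67 + $175.00 + $256.23 + $350.00 = $2779.88
Net pay = $11666.68 − $2779.88 = $8886.80

$8886.80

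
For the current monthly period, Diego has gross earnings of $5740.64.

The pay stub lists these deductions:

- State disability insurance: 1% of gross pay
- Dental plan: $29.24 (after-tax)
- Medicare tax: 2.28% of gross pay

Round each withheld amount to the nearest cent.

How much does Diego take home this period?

State disability insurance: $5740.64 × 0.01 = $57.41
Medicare tax: $5740.64 × 0.0228 = $130.89
Dental plan: $29.24
Total deductions = $57.41 + $130.89 + $29.24 = $217.54
Net pay = $5740.64 − $217.54 = $5523.10

$5523.10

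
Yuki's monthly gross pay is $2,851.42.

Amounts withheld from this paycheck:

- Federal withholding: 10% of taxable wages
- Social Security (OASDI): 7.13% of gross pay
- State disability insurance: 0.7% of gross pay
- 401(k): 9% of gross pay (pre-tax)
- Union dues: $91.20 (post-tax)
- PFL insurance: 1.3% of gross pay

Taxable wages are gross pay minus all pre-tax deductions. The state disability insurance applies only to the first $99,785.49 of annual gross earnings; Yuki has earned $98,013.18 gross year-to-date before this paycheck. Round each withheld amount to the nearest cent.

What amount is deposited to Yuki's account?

401(k): $2,851.42 × 0.09 = $256.63
Taxable wages = $2,851.42 − $256.63 = $2,594.79
Federal withholding: $2,594.79 × 0.1 = $259.48
PFL insurance: $2,851.42 × 0.013 = $37.07
State disability insurance: only $99,785.49 − $98,013.18 = $1,772.31 of this check is subject → $1,772.31 × 0.007 = $12.41
Social Security (OASDI): $2,851.42 × 0.0713 = $203.31
Union dues: $91.20
Total deductions = $256.63 + $259.48 + $37.07 + $12.41 + $203.31 + $91.20 = $860.10
Net pay = $2,851.42 − $860.10 = $1,991.32

$1,991.32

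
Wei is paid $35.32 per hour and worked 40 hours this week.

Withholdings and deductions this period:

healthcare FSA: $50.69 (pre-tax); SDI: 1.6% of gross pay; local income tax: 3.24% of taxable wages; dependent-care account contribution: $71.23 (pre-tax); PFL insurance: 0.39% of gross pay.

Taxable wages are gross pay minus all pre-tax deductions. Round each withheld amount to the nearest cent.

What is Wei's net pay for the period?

$1,220.95

Gross pay: 40 × $35.32 = $1,412.80
Healthcare FSA: $50.69
Dependent-care account contribution: $71.23
Pre-tax total = $50.69 + $71.23 = $121.92
Taxable wages = $1,412.80 − $121.92 = $1,290.88
Local income tax: $1,290.88 × 0.0324 = $41.82
PFL insurance: $1,412.80 × 0.0039 = $5.51
SDI: $1,412.80 × 0.016 = $22.60
Total deductions = $50.69 + $71.23 + $41.82 + $5.51 + $22.60 = $191.85
Net pay = $1,412.80 − $191.85 = $1,220.95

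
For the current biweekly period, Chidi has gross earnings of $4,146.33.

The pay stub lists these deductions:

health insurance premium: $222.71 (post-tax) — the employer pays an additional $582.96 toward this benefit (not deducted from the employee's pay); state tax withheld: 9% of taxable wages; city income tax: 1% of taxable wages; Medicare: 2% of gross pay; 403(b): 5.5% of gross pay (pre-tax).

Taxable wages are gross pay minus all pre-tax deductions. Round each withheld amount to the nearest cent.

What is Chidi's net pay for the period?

403(b): $4,146.33 × 0.055 = $228.05
Taxable wages = $4,146.33 − $228.05 = $3,918.28
State tax withheld: $3,918.28 × 0.09 = $352.65
City income tax: $3,918.28 × 0.01 = $39.18
Medicare: $4,146.33 × 0.02 = $82.93
Health insurance premium: $222.71
(Employer's $582.96 toward health insurance premium is not withheld from the employee.)
Total deductions = $228.05 + $352.65 + $39.18 + $82.93 + $222.71 = $925.52
Net pay = $4,146.33 − $925.52 = $3,220.81

$3,220.81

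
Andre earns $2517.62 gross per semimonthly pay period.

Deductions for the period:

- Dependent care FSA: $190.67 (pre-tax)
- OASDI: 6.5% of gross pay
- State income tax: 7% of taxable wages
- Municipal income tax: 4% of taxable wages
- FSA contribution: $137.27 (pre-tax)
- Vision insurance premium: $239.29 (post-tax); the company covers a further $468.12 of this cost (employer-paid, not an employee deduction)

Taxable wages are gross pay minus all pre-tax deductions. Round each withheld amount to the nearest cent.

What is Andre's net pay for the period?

FSA contribution: $137.27
Dependent care FSA: $190.67
Pre-tax total = $137.27 + $190.67 = $327.94
Taxable wages = $2517.62 − $327.94 = $2189.68
State income tax: $2189.68 × 0.07 = $153.28
Municipal income tax: $2189.68 × 0.04 = $87.59
OASDI: $2517.62 × 0.065 = $163.65
Vision insurance premium: $239.29
(Employer's $468.12 toward vision insurance premium is not withheld from the employee.)
Total deductions = $137.27 + $190.67 + $153.28 + $87.59 + $163.65 + $239.29 = $971.75
Net pay = $2517.62 − $971.75 = $1545.87

$1545.87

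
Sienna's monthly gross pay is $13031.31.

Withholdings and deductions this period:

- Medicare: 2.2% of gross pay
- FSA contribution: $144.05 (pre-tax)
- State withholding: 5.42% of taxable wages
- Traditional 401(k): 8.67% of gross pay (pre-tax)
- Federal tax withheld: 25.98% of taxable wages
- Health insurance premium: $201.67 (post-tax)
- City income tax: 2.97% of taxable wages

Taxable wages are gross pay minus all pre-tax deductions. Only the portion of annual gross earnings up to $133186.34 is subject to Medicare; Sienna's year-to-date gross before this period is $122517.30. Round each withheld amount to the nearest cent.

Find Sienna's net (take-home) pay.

$7280.02

FSA contribution: $144.05
Traditional 401(k): $13031.31 × 0.0867 = $1129.81
Pre-tax total = $144.05 + $1129.81 = $1273.86
Taxable wages = $13031.31 − $1273.86 = $11757.45
City income tax: $11757.45 × 0.0297 = $349.20
State withholding: $11757.45 × 0.0542 = $637.25
Federal tax withheld: $11757.45 × 0.2598 = $3054.59
Medicare: only $133186.34 − $122517.30 = $10669.04 of this check is subject → $10669.04 × 0.022 = $234.72
Health insurance premium: $201.67
Total deductions = $144.05 + $1129.81 + $349.20 + $637.25 + $3054.59 + $234.72 + $201.67 = $5751.29
Net pay = $13031.31 − $5751.29 = $7280.02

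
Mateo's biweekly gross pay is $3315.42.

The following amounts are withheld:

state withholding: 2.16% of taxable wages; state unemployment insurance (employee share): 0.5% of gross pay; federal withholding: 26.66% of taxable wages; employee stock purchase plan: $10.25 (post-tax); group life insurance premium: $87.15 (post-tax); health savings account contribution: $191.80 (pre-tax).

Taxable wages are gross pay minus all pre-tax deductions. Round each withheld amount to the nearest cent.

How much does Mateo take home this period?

$2109.41

Health savings account contribution: $191.80
Taxable wages = $3315.42 − $191.80 = $3123.62
State withholding: $3123.62 × 0.0216 = $67.47
Federal withholding: $3123.62 × 0.2666 = $832.76
State unemployment insurance (employee share): $3315.42 × 0.005 = $16.58
Employee stock purchase plan: $10.25
Group life insurance premium: $87.15
Total deductions = $191.80 + $67.47 + $832.76 + $16.58 + $10.25 + $87.15 = $1206.01
Net pay = $3315.42 − $1206.01 = $2109.41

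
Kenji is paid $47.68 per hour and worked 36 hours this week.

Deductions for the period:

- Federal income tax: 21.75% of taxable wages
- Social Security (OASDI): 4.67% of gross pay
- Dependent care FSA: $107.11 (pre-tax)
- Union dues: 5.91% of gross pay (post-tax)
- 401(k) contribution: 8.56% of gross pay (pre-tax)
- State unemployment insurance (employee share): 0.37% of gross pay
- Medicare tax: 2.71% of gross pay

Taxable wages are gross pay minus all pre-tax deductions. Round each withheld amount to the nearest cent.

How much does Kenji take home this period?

$909.89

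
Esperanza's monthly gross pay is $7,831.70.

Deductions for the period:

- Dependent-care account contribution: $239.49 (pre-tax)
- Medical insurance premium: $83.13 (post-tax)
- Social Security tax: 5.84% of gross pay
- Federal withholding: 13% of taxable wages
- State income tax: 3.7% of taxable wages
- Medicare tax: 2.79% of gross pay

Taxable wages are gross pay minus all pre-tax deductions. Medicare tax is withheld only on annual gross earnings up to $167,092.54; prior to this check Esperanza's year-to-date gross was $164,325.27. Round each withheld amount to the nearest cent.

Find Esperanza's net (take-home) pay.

Dependent-care account contribution: $239.49
Taxable wages = $7,831.70 − $239.49 = $7,592.21
Federal withholding: $7,592.21 × 0.13 = $986.99
State income tax: $7,592.21 × 0.037 = $280.91
Medicare tax: only $167,092.54 − $164,325.27 = $2,767.27 of this check is subject → $2,767.27 × 0.0279 = $77.21
Social Security tax: $7,831.70 × 0.0584 = $457.37
Medical insurance premium: $83.13
Total deductions = $239.49 + $986.99 + $280.91 + $77.21 + $457.37 + $83.13 = $2,125.10
Net pay = $7,831.70 − $2,125.10 = $5,706.60

$5,706.60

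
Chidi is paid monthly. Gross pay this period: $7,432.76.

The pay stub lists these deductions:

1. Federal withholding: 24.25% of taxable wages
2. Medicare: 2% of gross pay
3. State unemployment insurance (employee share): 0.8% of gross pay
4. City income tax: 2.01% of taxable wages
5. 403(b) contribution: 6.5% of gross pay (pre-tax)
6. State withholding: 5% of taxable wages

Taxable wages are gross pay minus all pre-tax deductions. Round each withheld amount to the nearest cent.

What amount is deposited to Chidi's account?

$4,569.05

403(b) contribution: $7,432.76 × 0.065 = $483.13
Taxable wages = $7,432.76 − $483.13 = $6,949.63
Federal withholding: $6,949.63 × 0.2425 = $1,685.29
State withholding: $6,949.63 × 0.05 = $347.48
City income tax: $6,949.63 × 0.0201 = $139.69
State unemployment insurance (employee share): $7,432.76 × 0.008 = $59.46
Medicare: $7,432.76 × 0.02 = $148.66
Total deductions = $483.13 + $1,685.29 + $347.48 + $139.69 + $59.46 + $148.66 = $2,863.71
Net pay = $7,432.76 − $2,863.71 = $4,569.05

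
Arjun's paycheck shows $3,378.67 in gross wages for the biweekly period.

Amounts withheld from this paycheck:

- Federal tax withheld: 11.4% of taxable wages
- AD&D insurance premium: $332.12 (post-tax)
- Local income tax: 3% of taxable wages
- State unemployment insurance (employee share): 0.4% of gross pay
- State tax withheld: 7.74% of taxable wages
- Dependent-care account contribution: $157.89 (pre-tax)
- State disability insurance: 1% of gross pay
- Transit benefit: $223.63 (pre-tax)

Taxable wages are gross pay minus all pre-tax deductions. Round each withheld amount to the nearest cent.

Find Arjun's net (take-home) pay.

$1,954.16

Dependent-care account contribution: $157.89
Transit benefit: $223.63
Pre-tax total = $157.89 + $223.63 = $381.52
Taxable wages = $3,378.67 − $381.52 = $2,997.15
State tax withheld: $2,997.15 × 0.0774 = $231.98
Federal tax withheld: $2,997.15 × 0.114 = $341.68
Local income tax: $2,997.15 × 0.03 = $89.91
State unemployment insurance (employee share): $3,378.67 × 0.004 = $13.51
State disability insurance: $3,378.67 × 0.01 = $33.79
AD&D insurance premium: $332.12
Total deductions = $157.89 + $223.63 + $231.98 + $341.68 + $89.91 + $13.51 + $33.79 + $332.12 = $1,424.51
Net pay = $3,378.67 − $1,424.51 = $1,954.16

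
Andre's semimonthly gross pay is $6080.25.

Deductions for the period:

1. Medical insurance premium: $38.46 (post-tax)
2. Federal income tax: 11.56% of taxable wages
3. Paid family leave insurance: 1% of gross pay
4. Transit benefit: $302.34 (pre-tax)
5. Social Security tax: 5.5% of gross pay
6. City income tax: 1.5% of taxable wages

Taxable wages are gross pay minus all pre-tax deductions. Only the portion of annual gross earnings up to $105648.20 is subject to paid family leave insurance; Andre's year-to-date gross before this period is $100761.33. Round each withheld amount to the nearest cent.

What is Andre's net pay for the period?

$4601.57

Transit benefit: $302.34
Taxable wages = $6080.25 − $302.34 = $5777.91
Federal income tax: $5777.91 × 0.1156 = $667.93
City income tax: $5777.91 × 0.015 = $86.67
Social Security tax: $6080.25 × 0.055 = $334.41
Paid family leave insurance: only $105648.20 − $100761.33 = $4886.87 of this check is subject → $4886.87 × 0.01 = $48.87
Medical insurance premium: $38.46
Total deductions = $302.34 + $667.93 + $86.67 + $334.41 + $48.87 + $38.46 = $1478.68
Net pay = $6080.25 − $1478.68 = $4601.57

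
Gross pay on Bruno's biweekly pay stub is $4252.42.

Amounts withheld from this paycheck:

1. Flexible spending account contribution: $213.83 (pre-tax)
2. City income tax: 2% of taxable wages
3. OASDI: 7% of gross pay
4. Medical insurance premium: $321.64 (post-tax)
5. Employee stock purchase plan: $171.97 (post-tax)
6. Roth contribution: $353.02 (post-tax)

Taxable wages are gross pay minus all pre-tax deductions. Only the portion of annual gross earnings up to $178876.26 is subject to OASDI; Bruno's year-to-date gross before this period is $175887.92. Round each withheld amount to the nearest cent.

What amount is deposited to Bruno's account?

Flexible spending account contribution: $213.83
Taxable wages = $4252.42 − $213.83 = $4038.59
City income tax: $4038.59 × 0.02 = $80.77
OASDI: only $178876.26 − $175887.92 = $2988.34 of this check is subject → $2988.34 × 0.07 = $209.18
Roth contribution: $353.02
Medical insurance premium: $321.64
Employee stock purchase plan: $171.97
Total deductions = $213.83 + $80.77 + $209.18 + $353.02 + $321.64 + $171.97 = $1350.41
Net pay = $4252.42 − $1350.41 = $2902.01

$2902.01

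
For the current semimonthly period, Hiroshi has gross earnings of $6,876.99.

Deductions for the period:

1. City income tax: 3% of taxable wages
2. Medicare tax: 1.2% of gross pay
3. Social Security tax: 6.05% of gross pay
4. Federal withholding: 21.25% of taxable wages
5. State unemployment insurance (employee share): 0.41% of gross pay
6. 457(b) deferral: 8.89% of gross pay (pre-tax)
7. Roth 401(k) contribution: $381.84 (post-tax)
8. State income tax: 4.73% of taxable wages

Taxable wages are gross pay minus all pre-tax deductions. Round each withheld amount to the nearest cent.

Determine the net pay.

$3,541.23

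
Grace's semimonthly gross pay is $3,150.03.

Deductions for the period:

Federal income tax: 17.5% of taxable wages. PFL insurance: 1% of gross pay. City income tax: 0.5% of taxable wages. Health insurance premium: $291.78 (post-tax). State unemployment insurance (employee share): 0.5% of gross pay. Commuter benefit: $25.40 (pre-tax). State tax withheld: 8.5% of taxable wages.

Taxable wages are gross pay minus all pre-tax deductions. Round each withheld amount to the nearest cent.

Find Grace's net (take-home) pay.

Commuter benefit: $25.40
Taxable wages = $3,150.03 − $25.40 = $3,124.63
State tax withheld: $3,124.63 × 0.085 = $265.59
City income tax: $3,124.63 × 0.005 = $15.62
Federal income tax: $3,124.63 × 0.175 = $546.81
State unemployment insurance (employee share): $3,150.03 × 0.005 = $15.75
PFL insurance: $3,150.03 × 0.01 = $31.50
Health insurance premium: $291.78
Total deductions = $25.40 + $265.59 + $15.62 + $546.81 + $15.75 + $31.50 + $291.78 = $1,192.45
Net pay = $3,150.03 − $1,192.45 = $1,957.58

$1,957.58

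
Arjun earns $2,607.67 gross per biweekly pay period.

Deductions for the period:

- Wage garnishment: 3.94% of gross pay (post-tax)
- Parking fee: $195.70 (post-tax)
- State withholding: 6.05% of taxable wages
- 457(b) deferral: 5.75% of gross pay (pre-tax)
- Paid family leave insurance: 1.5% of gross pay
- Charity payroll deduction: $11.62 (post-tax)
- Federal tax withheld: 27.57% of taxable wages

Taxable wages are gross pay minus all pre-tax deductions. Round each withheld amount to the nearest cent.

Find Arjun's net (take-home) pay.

457(b) deferral: $2,607.67 × 0.0575 = $149.94
Taxable wages = $2,607.67 − $149.94 = $2,457.73
State withholding: $2,457.73 × 0.0605 = $148.69
Federal tax withheld: $2,457.73 × 0.2757 = $677.60
Paid family leave insurance: $2,607.67 × 0.015 = $39.12
Charity payroll deduction: $11.62
Wage garnishment: $2,607.67 × 0.0394 = $102.74
Parking fee: $195.70
Total deductions = $149.94 + $148.69 + $677.60 + $39.12 + $11.62 + $102.74 + $195.70 = $1,325.41
Net pay = $2,607.67 − $1,325.41 = $1,282.26

$1,282.26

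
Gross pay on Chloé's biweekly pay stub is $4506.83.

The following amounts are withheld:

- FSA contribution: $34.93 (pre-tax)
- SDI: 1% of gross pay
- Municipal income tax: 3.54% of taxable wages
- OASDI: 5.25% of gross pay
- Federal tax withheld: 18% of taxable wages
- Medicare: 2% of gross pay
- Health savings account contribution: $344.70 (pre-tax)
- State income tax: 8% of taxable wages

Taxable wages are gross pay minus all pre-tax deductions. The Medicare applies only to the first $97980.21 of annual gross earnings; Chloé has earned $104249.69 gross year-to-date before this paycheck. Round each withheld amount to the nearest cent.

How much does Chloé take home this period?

FSA contribution: $34.93
Health savings account contribution: $344.70
Pre-tax total = $34.93 + $344.70 = $379.63
Taxable wages = $4506.83 − $379.63 = $4127.20
Federal tax withheld: $4127.20 × 0.18 = $742.90
Municipal income tax: $4127.20 × 0.0354 = $146.10
State income tax: $4127.20 × 0.08 = $330.18
Medicare: annual cap $97980.21 already reached (YTD $104249.69), so $0.00
SDI: $4506.83 × 0.01 = $45.07
OASDI: $4506.83 × 0.0525 = $236.61
Total deductions = $34.93 + $344.70 + $742.90 + $146.10 + $330.18 + $0.00 + $45.07 + $236.61 = $1880.49
Net pay = $4506.83 − $1880.49 = $2626.34

$2626.34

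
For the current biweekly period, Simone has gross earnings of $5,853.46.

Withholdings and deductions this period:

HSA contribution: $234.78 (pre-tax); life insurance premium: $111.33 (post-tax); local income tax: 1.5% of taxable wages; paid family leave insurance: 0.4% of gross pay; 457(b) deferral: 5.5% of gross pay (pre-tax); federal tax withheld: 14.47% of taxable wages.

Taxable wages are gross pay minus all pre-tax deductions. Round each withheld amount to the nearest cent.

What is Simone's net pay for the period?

457(b) deferral: $5,853.46 × 0.055 = $321.94
HSA contribution: $234.78
Pre-tax total = $321.94 + $234.78 = $556.72
Taxable wages = $5,853.46 − $556.72 = $5,296.74
Local income tax: $5,296.74 × 0.015 = $79.45
Federal tax withheld: $5,296.74 × 0.1447 = $766.44
Paid family leave insurance: $5,853.46 × 0.004 = $23.41
Life insurance premium: $111.33
Total deductions = $321.94 + $234.78 + $79.45 + $766.44 + $23.41 + $111.33 = $1,537.35
Net pay = $5,853.46 − $1,537.35 = $4,316.11

$4,316.11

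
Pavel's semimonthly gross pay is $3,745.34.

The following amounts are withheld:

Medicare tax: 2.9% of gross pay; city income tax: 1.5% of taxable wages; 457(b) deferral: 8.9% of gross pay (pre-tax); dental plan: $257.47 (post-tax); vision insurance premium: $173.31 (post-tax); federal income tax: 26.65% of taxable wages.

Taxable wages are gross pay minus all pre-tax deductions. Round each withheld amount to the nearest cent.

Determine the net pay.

$1,912.13

457(b) deferral: $3,745.34 × 0.089 = $333.34
Taxable wages = $3,745.34 − $333.34 = $3,412.00
Federal income tax: $3,412.00 × 0.2665 = $909.30
City income tax: $3,412.00 × 0.015 = $51.18
Medicare tax: $3,745.34 × 0.029 = $108.61
Dental plan: $257.47
Vision insurance premium: $173.31
Total deductions = $333.34 + $909.30 + $51.18 + $108.61 + $257.47 + $173.31 = $1,833.21
Net pay = $3,745.34 − $1,833.21 = $1,912.13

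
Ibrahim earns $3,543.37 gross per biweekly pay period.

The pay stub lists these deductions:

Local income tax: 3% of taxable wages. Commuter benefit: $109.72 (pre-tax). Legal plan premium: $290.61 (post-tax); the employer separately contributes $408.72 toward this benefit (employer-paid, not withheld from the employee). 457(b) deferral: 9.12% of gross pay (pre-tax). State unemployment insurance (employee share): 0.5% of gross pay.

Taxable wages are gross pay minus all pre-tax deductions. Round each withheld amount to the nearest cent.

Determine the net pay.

$2,708.85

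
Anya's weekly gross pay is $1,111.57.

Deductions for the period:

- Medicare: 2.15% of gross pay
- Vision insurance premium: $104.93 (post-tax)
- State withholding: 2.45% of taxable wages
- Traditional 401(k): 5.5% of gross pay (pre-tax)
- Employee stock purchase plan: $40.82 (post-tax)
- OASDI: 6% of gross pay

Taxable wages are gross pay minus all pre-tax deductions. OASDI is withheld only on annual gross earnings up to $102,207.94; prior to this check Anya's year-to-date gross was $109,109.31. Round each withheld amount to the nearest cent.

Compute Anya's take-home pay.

$855.04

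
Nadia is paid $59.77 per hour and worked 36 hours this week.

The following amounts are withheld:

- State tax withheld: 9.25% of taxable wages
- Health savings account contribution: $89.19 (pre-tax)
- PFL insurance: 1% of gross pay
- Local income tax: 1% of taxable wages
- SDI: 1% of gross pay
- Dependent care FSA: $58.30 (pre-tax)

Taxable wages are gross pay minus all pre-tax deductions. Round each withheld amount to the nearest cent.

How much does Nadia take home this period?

Gross pay: 36 × $59.77 = $2,151.72
Dependent care FSA: $58.30
Health savings account contribution: $89.19
Pre-tax total = $58.30 + $89.19 = $147.49
Taxable wages = $2,151.72 − $147.49 = $2,004.23
State tax withheld: $2,004.23 × 0.0925 = $185.39
Local income tax: $2,004.23 × 0.01 = $20.04
SDI: $2,151.72 × 0.01 = $21.52
PFL insurance: $2,151.72 × 0.01 = $21.52
Total deductions = $58.30 + $89.19 + $185.39 + $20.04 + $21.52 + $21.52 = $395.96
Net pay = $2,151.72 − $395.96 = $1,755.76

$1,755.76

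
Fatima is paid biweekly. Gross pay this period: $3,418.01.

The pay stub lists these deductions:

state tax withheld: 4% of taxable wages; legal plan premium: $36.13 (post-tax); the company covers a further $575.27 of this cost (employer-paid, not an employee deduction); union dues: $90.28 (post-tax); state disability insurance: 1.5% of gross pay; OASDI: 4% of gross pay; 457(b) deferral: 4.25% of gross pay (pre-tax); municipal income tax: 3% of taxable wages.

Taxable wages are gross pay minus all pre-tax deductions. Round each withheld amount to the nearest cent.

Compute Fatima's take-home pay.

$2,729.25

457(b) deferral: $3,418.01 × 0.0425 = $145.27
Taxable wages = $3,418.01 − $145.27 = $3,272.74
State tax withheld: $3,272.74 × 0.04 = $130.91
Municipal income tax: $3,272.74 × 0.03 = $98.18
OASDI: $3,418.01 × 0.04 = $136.72
State disability insurance: $3,418.01 × 0.015 = $51.27
Legal plan premium: $36.13
Union dues: $90.28
(Employer's $575.27 toward legal plan premium is not withheld from the employee.)
Total deductions = $145.27 + $130.91 + $98.18 + $136.72 + $51.27 + $36.13 + $90.28 = $688.76
Net pay = $3,418.01 − $688.76 = $2,729.25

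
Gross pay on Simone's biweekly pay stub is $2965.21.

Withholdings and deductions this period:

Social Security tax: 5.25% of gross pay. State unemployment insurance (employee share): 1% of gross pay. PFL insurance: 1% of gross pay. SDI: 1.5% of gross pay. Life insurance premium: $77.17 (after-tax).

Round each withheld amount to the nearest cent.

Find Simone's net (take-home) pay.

$2628.59

State unemployment insurance (employee share): $2965.21 × 0.01 = $29.65
PFL insurance: $2965.21 × 0.01 = $29.65
Social Security tax: $2965.21 × 0.0525 = $155.67
SDI: $2965.21 × 0.015 = $44.48
Life insurance premium: $77.17
Total deductions = $29.65 + $29.65 + $155.67 + $44.48 + $77.17 = $336.62
Net pay = $2965.21 − $336.62 = $2628.59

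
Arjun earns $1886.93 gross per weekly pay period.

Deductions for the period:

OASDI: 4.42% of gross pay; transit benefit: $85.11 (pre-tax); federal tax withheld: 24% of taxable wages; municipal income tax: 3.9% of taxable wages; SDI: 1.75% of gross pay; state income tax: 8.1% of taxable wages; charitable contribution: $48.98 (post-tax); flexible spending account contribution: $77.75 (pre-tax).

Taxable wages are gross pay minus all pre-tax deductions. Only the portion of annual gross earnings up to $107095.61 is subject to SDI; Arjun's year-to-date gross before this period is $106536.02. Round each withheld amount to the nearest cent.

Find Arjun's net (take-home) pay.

$961.23

Flexible spending account contribution: $77.75
Transit benefit: $85.11
Pre-tax total = $77.75 + $85.11 = $162.86
Taxable wages = $1886.93 − $162.86 = $1724.07
Federal tax withheld: $1724.07 × 0.24 = $413.78
Municipal income tax: $1724.07 × 0.039 = $67.24
State income tax: $1724.07 × 0.081 = $139.65
OASDI: $1886.93 × 0.0442 = $83.40
SDI: only $107095.61 − $106536.02 = $559.59 of this check is subject → $559.59 × 0.0175 = $9.79
Charitable contribution: $48.98
Total deductions = $77.75 + $85.11 + $413.78 + $67.24 + $139.65 + $83.40 + $9.79 + $48.98 = $925.70
Net pay = $1886.93 − $925.70 = $961.23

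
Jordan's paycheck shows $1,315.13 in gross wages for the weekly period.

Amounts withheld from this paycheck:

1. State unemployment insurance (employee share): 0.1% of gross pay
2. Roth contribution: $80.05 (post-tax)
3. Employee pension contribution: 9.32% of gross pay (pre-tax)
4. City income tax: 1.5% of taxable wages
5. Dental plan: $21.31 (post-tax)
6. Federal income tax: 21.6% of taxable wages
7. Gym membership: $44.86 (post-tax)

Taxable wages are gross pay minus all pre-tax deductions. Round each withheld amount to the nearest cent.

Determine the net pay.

$769.54

Employee pension contribution: $1,315.13 × 0.0932 = $122.57
Taxable wages = $1,315.13 − $122.57 = $1,192.56
Federal income tax: $1,192.56 × 0.216 = $257.59
City income tax: $1,192.56 × 0.015 = $17.89
State unemployment insurance (employee share): $1,315.13 × 0.001 = $1.32
Roth contribution: $80.05
Dental plan: $21.31
Gym membership: $44.86
Total deductions = $122.57 + $257.59 + $17.89 + $1.32 + $80.05 + $21.31 + $44.86 = $545.59
Net pay = $1,315.13 − $545.59 = $769.54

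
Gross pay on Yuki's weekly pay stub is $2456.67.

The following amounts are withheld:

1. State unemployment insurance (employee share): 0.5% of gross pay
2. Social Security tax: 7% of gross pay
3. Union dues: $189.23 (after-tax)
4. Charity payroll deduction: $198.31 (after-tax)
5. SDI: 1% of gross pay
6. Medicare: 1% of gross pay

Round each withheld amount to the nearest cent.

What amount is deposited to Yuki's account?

$1835.74

Medicare: $2456.67 × 0.01 = $24.57
Social Security tax: $2456.67 × 0.07 = $171.97
State unemployment insurance (employee share): $2456.67 × 0.005 = $12.28
SDI: $2456.67 × 0.01 = $24.57
Charity payroll deduction: $198.31
Union dues: $189.23
Total deductions = $24.57 + $171.97 + $12.28 + $24.57 + $198.31 + $189.23 = $620.93
Net pay = $2456.67 − $620.93 = $1835.74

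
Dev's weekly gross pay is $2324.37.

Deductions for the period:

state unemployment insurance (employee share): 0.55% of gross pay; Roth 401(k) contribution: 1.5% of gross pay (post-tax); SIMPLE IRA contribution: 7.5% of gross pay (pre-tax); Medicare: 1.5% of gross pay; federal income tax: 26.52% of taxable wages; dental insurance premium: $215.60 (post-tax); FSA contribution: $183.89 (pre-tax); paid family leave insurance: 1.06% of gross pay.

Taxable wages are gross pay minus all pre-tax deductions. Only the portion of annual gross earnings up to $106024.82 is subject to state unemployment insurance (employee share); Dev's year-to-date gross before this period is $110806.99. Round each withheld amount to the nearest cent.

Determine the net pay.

SIMPLE IRA contribution: $2324.37 × 0.075 = $174.33
FSA contribution: $183.89
Pre-tax total = $174.33 + $183.89 = $358.22
Taxable wages = $2324.37 − $358.22 = $1966.15
Federal income tax: $1966.15 × 0.2652 = $521.42
State unemployment insurance (employee share): annual cap $106024.82 already reached (YTD $110806.99), so $0.00
Medicare: $2324.37 × 0.015 = $34.87
Paid family leave insurance: $2324.37 × 0.0106 = $24.64
Roth 401(k) contribution: $2324.37 × 0.015 = $34.87
Dental insurance premium: $215.60
Total deductions = $174.33 + $183.89 + $521.42 + $0.00 + $34.87 + $24.64 + $34.87 + $215.60 = $1189.62
Net pay = $2324.37 − $1189.62 = $1134.75

$1134.75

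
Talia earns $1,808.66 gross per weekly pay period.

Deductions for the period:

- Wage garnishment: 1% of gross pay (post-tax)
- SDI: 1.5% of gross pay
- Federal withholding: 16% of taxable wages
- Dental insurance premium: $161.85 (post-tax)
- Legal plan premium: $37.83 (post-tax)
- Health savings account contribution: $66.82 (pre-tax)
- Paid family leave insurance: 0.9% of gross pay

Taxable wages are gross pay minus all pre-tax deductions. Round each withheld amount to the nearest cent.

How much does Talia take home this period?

Health savings account contribution: $66.82
Taxable wages = $1,808.66 − $66.82 = $1,741.84
Federal withholding: $1,741.84 × 0.16 = $278.69
SDI: $1,808.66 × 0.015 = $27.13
Paid family leave insurance: $1,808.66 × 0.009 = $16.28
Dental insurance premium: $161.85
Wage garnishment: $1,808.66 × 0.01 = $18.09
Legal plan premium: $37.83
Total deductions = $66.82 + $278.69 + $27.13 + $16.28 + $161.85 + $18.09 + $37.83 = $606.69
Net pay = $1,808.66 − $606.69 = $1,201.97

$1,201.97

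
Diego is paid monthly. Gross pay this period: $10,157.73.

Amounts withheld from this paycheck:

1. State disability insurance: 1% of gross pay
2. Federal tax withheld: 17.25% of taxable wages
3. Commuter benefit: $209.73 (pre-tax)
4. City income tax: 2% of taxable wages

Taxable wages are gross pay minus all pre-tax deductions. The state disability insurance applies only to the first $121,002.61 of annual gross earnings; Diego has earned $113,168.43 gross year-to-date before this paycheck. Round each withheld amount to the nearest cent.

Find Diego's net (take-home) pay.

$7,954.67

Commuter benefit: $209.73
Taxable wages = $10,157.73 − $209.73 = $9,948.00
Federal tax withheld: $9,948.00 × 0.1725 = $1,716.03
City income tax: $9,948.00 × 0.02 = $198.96
State disability insurance: only $121,002.61 − $113,168.43 = $7,834.18 of this check is subject → $7,834.18 × 0.01 = $78.34
Total deductions = $209.73 + $1,716.03 + $198.96 + $78.34 = $2,203.06
Net pay = $10,157.73 − $2,203.06 = $7,954.67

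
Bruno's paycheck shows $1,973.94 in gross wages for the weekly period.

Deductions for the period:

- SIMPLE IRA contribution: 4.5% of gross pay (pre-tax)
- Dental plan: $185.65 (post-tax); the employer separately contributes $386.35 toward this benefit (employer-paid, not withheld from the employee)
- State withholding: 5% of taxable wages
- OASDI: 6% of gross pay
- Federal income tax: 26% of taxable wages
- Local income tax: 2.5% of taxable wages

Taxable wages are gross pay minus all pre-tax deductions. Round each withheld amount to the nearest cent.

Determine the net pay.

$949.50

SIMPLE IRA contribution: $1,973.94 × 0.045 = $88.83
Taxable wages = $1,973.94 − $88.83 = $1,885.11
Local income tax: $1,885.11 × 0.025 = $47.13
Federal income tax: $1,885.11 × 0.26 = $490.13
State withholding: $1,885.11 × 0.05 = $94.26
OASDI: $1,973.94 × 0.06 = $118.44
Dental plan: $185.65
(Employer's $386.35 toward dental plan is not withheld from the employee.)
Total deductions = $88.83 + $47.13 + $490.13 + $94.26 + $118.44 + $185.65 = $1,024.44
Net pay = $1,973.94 − $1,024.44 = $949.50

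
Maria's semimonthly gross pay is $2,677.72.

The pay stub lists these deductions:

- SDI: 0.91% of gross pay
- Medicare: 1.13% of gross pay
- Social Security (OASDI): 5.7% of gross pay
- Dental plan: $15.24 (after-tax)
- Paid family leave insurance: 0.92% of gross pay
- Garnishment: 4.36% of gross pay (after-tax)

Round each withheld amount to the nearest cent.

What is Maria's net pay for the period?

$2,313.83

Medicare: $2,677.72 × 0.0113 = $30.26
Paid family leave insurance: $2,677.72 × 0.0092 = $24.64
Social Security (OASDI): $2,677.72 × 0.057 = $152.63
SDI: $2,677.72 × 0.0091 = $24.37
Dental plan: $15.24
Garnishment: $2,677.72 × 0.0436 = $116.75
Total deductions = $30.26 + $24.64 + $152.63 + $24.37 + $15.24 + $116.75 = $363.89
Net pay = $2,677.72 − $363.89 = $2,313.83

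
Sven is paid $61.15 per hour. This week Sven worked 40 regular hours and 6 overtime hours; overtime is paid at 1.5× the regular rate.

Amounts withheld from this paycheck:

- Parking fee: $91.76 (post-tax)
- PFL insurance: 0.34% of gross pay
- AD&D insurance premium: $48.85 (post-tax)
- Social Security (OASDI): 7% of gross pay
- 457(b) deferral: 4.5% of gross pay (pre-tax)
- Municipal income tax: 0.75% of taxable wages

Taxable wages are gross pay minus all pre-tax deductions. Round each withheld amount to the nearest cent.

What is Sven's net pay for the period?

Regular pay: 40 × $61.15 = $2446.00
Overtime pay: 6 × $61.15 × 1.5 = $550.35
Gross pay = $2446.00 + $550.35 = $2996.35
457(b) deferral: $2996.35 × 0.045 = $134.84
Taxable wages = $2996.35 − $134.84 = $2861.51
Municipal income tax: $2861.51 × 0.0075 = $21.46
PFL insurance: $2996.35 × 0.0034 = $10.19
Social Security (OASDI): $2996.35 × 0.07 = $209.74
AD&D insurance premium: $48.85
Parking fee: $91.76
Total deductions = $134.84 + $21.46 + $10.19 + $209.74 + $48.85 + $91.76 = $516.84
Net pay = $2996.35 − $516.84 = $2479.51

$2479.51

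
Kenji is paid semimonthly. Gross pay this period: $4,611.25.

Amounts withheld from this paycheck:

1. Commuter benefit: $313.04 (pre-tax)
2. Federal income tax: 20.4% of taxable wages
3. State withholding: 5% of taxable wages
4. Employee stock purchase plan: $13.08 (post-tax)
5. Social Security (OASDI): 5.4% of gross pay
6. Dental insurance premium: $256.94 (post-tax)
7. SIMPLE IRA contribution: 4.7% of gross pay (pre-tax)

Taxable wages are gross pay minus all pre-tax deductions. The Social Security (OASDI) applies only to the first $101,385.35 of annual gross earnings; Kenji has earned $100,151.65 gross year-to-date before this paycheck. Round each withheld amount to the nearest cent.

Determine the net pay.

$2,708.15

Commuter benefit: $313.04
SIMPLE IRA contribution: $4,611.25 × 0.047 = $216.73
Pre-tax total = $313.04 + $216.73 = $529.77
Taxable wages = $4,611.25 − $529.77 = $4,081.48
Federal income tax: $4,081.48 × 0.204 = $832.62
State withholding: $4,081.48 × 0.05 = $204.07
Social Security (OASDI): only $101,385.35 − $100,151.65 = $1,233.70 of this check is subject → $1,233.70 × 0.054 = $66.62
Dental insurance premium: $256.94
Employee stock purchase plan: $13.08
Total deductions = $313.04 + $216.73 + $832.62 + $204.07 + $66.62 + $256.94 + $13.08 = $1,903.10
Net pay = $4,611.25 − $1,903.10 = $2,708.15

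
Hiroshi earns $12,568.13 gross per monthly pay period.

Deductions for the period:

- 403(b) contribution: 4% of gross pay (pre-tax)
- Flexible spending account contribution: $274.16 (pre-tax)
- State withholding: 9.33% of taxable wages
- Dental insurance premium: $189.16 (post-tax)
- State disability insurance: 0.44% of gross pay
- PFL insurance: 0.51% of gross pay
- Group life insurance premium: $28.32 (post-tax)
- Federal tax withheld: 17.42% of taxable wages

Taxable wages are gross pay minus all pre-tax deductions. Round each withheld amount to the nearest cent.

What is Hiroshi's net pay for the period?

$8,300.21

403(b) contribution: $12,568.13 × 0.04 = $502.73
Flexible spending account contribution: $274.16
Pre-tax total = $502.73 + $274.16 = $776.89
Taxable wages = $12,568.13 − $776.89 = $11,791.24
State withholding: $11,791.24 × 0.0933 = $1,100.12
Federal tax withheld: $11,791.24 × 0.1742 = $2,054.03
State disability insurance: $12,568.13 × 0.0044 = $55.30
PFL insurance: $12,568.13 × 0.0051 = $64.10
Group life insurance premium: $28.32
Dental insurance premium: $189.16
Total deductions = $502.73 + $274.16 + $1,100.12 + $2,054.03 + $55.30 + $64.10 + $28.32 + $189.16 = $4,267.92
Net pay = $12,568.13 − $4,267.92 = $8,300.21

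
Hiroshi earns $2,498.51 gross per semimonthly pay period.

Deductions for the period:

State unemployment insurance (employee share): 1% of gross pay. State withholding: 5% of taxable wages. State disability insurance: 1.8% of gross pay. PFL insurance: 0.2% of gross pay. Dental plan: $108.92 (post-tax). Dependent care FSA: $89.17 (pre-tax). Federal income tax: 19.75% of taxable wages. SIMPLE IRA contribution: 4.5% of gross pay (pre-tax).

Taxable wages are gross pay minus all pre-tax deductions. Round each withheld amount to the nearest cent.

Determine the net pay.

$1,544.54

Dependent care FSA: $89.17
SIMPLE IRA contribution: $2,498.51 × 0.045 = $112.43
Pre-tax total = $89.17 + $112.43 = $201.60
Taxable wages = $2,498.51 − $201.60 = $2,296.91
Federal income tax: $2,296.91 × 0.1975 = $453.64
State withholding: $2,296.91 × 0.05 = $114.85
State unemployment insurance (employee share): $2,498.51 × 0.01 = $24.99
State disability insurance: $2,498.51 × 0.018 = $44.97
PFL insurance: $2,498.51 × 0.002 = $5.00
Dental plan: $108.92
Total deductions = $89.17 + $112.43 + $453.64 + $114.85 + $24.99 + $44.97 + $5.00 + $108.92 = $953.97
Net pay = $2,498.51 − $953.97 = $1,544.54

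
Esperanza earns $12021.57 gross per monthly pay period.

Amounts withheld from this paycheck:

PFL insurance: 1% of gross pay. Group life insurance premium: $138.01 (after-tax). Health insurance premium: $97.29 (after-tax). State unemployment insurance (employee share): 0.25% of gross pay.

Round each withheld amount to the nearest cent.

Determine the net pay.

$11636.00

PFL insurance: $12021.57 × 0.01 = $120.22
State unemployment insurance (employee share): $12021.57 × 0.0025 = $30.05
Health insurance premium: $97.29
Group life insurance premium: $138.01
Total deductions = $120.22 + $30.05 + $97.29 + $138.01 = $385.57
Net pay = $12021.57 − $385.57 = $11636.00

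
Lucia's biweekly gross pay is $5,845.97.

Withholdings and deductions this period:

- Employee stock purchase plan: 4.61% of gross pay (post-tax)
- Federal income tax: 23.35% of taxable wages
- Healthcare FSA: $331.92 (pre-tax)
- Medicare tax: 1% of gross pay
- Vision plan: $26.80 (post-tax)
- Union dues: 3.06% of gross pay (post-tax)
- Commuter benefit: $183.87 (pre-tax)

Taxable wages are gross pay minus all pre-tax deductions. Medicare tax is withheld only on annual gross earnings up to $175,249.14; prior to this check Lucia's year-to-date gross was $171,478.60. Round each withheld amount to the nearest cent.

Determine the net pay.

$3,572.68

Healthcare FSA: $331.92
Commuter benefit: $183.87
Pre-tax total = $331.92 + $183.87 = $515.79
Taxable wages = $5,845.97 − $515.79 = $5,330.18
Federal income tax: $5,330.18 × 0.2335 = $1,244.60
Medicare tax: only $175,249.14 − $171,478.60 = $3,770.54 of this check is subject → $3,770.54 × 0.01 = $37.71
Union dues: $5,845.97 × 0.0306 = $178.89
Vision plan: $26.80
Employee stock purchase plan: $5,845.97 × 0.0461 = $269.50
Total deductions = $331.92 + $183.87 + $1,244.60 + $37.71 + $178.89 + $26.80 + $269.50 = $2,273.29
Net pay = $5,845.97 − $2,273.29 = $3,572.68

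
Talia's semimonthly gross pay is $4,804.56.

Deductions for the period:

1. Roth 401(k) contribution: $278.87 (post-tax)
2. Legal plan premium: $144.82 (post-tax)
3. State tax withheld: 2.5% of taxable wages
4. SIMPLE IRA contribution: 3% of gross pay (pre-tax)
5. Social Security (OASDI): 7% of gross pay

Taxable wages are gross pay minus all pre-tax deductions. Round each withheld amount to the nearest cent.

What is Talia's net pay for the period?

SIMPLE IRA contribution: $4,804.56 × 0.03 = $144.14
Taxable wages = $4,804.56 − $144.14 = $4,660.42
State tax withheld: $4,660.42 × 0.025 = $116.51
Social Security (OASDI): $4,804.56 × 0.07 = $336.32
Roth 401(k) contribution: $278.87
Legal plan premium: $144.82
Total deductions = $144.14 + $116.51 + $336.32 + $278.87 + $144.82 = $1,020.66
Net pay = $4,804.56 − $1,020.66 = $3,783.90

$3,783.90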